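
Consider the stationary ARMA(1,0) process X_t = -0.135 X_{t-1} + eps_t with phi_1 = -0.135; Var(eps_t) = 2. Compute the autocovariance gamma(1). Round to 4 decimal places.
\gamma(1) = -0.2750

Multiply the model equation by X_{t-k} and take expectations. With theta_0 = psi_0 = 1 and psi_j the MA(infinity) weights, this gives
  gamma(k) - sum_i phi_i gamma(k-i) = c_k,
  c_k = sigma^2 * sum_{j=k..q} theta_j psi_{j-k}   (c_k = 0 for k > q),
using gamma(-m) = gamma(m).
Pure AR (q = 0): c_0 = sigma^2 = 2, c_k = 0 for k >= 1.
Equations for k = 0 and k = 1 (AR order 1):
  gamma(0) = phi_1 gamma(1) + c_0
  gamma(1) = phi_1 gamma(0) + c_1
Substituting the second into the first: gamma(0) (1 - phi_1^2) = c_0 + phi_1 c_1, so
  gamma(0) = c_0 / (1 - phi_1^2) = 2 / (1 - (-0.135)^2) = 2 / 0.981775 = 2.037127.
  gamma(1) = phi_1 gamma(0) = (-0.135)(2.037127) = -0.275012.
Therefore gamma(1) = -0.2750 (to 4 decimal places).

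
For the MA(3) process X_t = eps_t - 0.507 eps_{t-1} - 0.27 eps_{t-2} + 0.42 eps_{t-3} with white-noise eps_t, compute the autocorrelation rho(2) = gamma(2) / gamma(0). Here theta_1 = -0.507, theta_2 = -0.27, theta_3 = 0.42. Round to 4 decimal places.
\rho(2) = -0.3206

For an MA(q) process with theta_0 = 1, the autocovariance is
  gamma(k) = sigma^2 * sum_{i=0..q-k} theta_i * theta_{i+k},
and rho(k) = gamma(k) / gamma(0). Sigma^2 cancels.
  numerator   = (1)*(-0.27) + (-0.507)*(0.42) = -0.48294.
  denominator = (1)^2 + (-0.507)^2 + (-0.27)^2 + (0.42)^2 = 1.506349.
  rho(2) = -0.48294 / 1.506349 = -0.3206.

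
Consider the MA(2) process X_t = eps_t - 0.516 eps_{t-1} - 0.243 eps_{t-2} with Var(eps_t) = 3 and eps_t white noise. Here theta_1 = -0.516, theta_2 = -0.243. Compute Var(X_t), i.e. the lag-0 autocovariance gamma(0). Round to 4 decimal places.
\gamma(0) = 3.9759

For an MA(q) process X_t = eps_t + sum_i theta_i eps_{t-i} with
Var(eps_t) = sigma^2, the variance is
  gamma(0) = sigma^2 * (1 + sum_i theta_i^2).
  sum_i theta_i^2 = (-0.516)^2 + (-0.243)^2 = 0.266256 + 0.059049 = 0.325305.
  gamma(0) = 3 * (1 + 0.325305) = 3 * 1.325305 = 3.975915, which rounds to 3.9759.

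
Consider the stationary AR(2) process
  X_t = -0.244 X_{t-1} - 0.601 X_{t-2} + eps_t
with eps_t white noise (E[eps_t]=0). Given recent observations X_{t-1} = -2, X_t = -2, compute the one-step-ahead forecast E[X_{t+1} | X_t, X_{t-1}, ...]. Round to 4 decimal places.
E[X_{t+1} \mid \mathcal F_t] = 1.6900

For an AR(p) model X_t = c + sum_i phi_i X_{t-i} + eps_t, the
one-step-ahead conditional mean is
  E[X_{t+1} | X_t, ...] = c + sum_i phi_i X_{t+1-i}.
Substitute known values:
  E[X_{t+1} | ...] = (-0.244) * (-2) + (-0.601) * (-2)
                   = 1.6900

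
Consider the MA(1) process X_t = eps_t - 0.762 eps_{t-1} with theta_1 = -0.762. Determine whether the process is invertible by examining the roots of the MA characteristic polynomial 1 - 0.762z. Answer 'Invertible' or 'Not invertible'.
\text{Invertible}

The MA(q) characteristic polynomial is P(z) = 1 - 0.762z.
Invertibility requires all roots to lie outside the unit circle, i.e. |z| > 1 for every root.
This is linear in z: 1 + (-0.762) z = 0  =>  z = -1/(-0.762) = 1.312336,  |z| = 1.312336.
Moduli of all roots: 1.3123.
All moduli strictly greater than 1? Yes.
Verdict: Invertible.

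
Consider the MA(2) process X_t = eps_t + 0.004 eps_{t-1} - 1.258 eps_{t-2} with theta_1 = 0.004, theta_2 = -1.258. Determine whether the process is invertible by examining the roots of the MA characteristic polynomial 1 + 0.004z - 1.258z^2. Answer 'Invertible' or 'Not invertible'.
\text{Not invertible}

The MA(q) characteristic polynomial is P(z) = 1 + 0.004z - 1.258z^2.
Invertibility requires all roots to lie outside the unit circle, i.e. |z| > 1 for every root.
Set 1 + (0.004) z + (-1.258) z^2 = 0, i.e. a z^2 + b z + c = 0 with a = -1.258, b = 0.004, c = 1.
Discriminant D = b^2 - 4ac = (0.004)^2 - 4*(-1.258)*1 = 0.000016 - (-5.032) = 5.032016.
D >= 0, so the roots are real: z = (-b +/- sqrt(D)) / (2a) = (-0.004 +/- 2.243216) / (-2.516).
  z_1 = (-0.004 + 2.243216) / (-2.516) = -0.89,   |z_1| = 0.89.
  z_2 = (-0.004 - 2.243216) / (-2.516) = 0.8932,   |z_2| = 0.8932.
Moduli of all roots: 0.8900, 0.8932.
All moduli strictly greater than 1? No.
Verdict: Not invertible.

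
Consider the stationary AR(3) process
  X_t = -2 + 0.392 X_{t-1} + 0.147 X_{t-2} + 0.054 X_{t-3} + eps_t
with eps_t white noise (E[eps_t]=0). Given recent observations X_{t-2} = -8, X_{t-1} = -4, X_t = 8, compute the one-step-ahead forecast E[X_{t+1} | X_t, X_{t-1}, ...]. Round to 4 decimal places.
E[X_{t+1} \mid \mathcal F_t] = 0.1160

For an AR(p) model X_t = c + sum_i phi_i X_{t-i} + eps_t, the
one-step-ahead conditional mean is
  E[X_{t+1} | X_t, ...] = c + sum_i phi_i X_{t+1-i}.
Substitute known values:
  E[X_{t+1} | ...] = -2 + (0.392) * (8) + (0.147) * (-4) + (0.054) * (-8)
                   = 0.1160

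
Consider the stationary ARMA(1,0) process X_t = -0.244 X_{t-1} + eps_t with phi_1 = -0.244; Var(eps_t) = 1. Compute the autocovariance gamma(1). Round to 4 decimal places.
\gamma(1) = -0.2594

Multiply the model equation by X_{t-k} and take expectations. With theta_0 = psi_0 = 1 and psi_j the MA(infinity) weights, this gives
  gamma(k) - sum_i phi_i gamma(k-i) = c_k,
  c_k = sigma^2 * sum_{j=k..q} theta_j psi_{j-k}   (c_k = 0 for k > q),
using gamma(-m) = gamma(m).
Pure AR (q = 0): c_0 = sigma^2 = 1, c_k = 0 for k >= 1.
Equations for k = 0 and k = 1 (AR order 1):
  gamma(0) = phi_1 gamma(1) + c_0
  gamma(1) = phi_1 gamma(0) + c_1
Substituting the second into the first: gamma(0) (1 - phi_1^2) = c_0 + phi_1 c_1, so
  gamma(0) = c_0 / (1 - phi_1^2) = 1 / (1 - (-0.244)^2) = 1 / 0.940464 = 1.063305.
  gamma(1) = phi_1 gamma(0) = (-0.244)(1.063305) = -0.259446.
Therefore gamma(1) = -0.2594 (to 4 decimal places).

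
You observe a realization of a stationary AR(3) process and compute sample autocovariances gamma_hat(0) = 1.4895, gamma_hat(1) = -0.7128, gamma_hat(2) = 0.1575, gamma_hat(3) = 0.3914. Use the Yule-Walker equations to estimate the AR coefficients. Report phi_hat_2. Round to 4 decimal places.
\hat\phi_{2} = 0.0211

The Yule-Walker equations for an AR(p) process read, in matrix form,
  Gamma_p phi = r_p,   with   (Gamma_p)_{ij} = gamma(|i - j|),
                       (r_p)_i = gamma(i),   i,j = 1..p.
Substitute the sample gammas (Toeplitz matrix and right-hand side of size 3):
  Gamma_p = [[1.4895, -0.7128, 0.1575], [-0.7128, 1.4895, -0.7128], [0.1575, -0.7128, 1.4895]]
  r_p     = [-0.7128, 0.1575, 0.3914]
Written out (R1..R3):
  (R1) 1.4895 phi_1 - 0.7128 phi_2 + 0.1575 phi_3 = -0.7128
  (R2) -0.7128 phi_1 + 1.4895 phi_2 - 0.7128 phi_3 = 0.1575
  (R3) 0.1575 phi_1 - 0.7128 phi_2 + 1.4895 phi_3 = 0.3914
Gaussian elimination:
  R2 <- R2 - (-0.7128/1.4895) R1 = R2 - (-0.47855) R1:  1.14839 phi_2 - 0.637428 phi_3 = -0.18361
  R3 <- R3 - (0.1575/1.4895) R1 = R3 - (0.10574) R1:  -0.637428 phi_2 + 1.472846 phi_3 = 0.466772
  R3 <- R3 - (-0.637428/1.14839) R2 = R3 - (-0.555063) R2:  1.119033 phi_3 = 0.364856
Back-substitution:
  phi_hat_3 = 0.364856 / 1.119033 = 0.326046
  phi_hat_2 = (-0.18361 - (-0.637428)(0.326046)) / 1.14839 = 0.021091
  phi_hat_1 = (-0.7128 - (-0.7128)(0.021091) - (0.1575)(0.326046)) / 1.4895 = -0.502933
So phi_hat = [-0.5029, 0.0211, 0.3260].
Therefore phi_hat_2 = 0.0211.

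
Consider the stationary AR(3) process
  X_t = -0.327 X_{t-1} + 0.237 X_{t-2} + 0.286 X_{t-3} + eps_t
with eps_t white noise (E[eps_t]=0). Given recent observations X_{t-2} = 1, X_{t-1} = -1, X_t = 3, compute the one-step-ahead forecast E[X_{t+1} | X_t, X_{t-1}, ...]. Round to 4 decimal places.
E[X_{t+1} \mid \mathcal F_t] = -0.9320

For an AR(p) model X_t = c + sum_i phi_i X_{t-i} + eps_t, the
one-step-ahead conditional mean is
  E[X_{t+1} | X_t, ...] = c + sum_i phi_i X_{t+1-i}.
Substitute known values:
  E[X_{t+1} | ...] = (-0.327) * (3) + (0.237) * (-1) + (0.286) * (1)
                   = -0.9320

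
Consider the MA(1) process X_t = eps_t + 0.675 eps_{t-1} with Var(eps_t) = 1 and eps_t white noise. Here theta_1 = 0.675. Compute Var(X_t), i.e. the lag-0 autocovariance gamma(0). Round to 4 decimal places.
\gamma(0) = 1.4556

For an MA(q) process X_t = eps_t + sum_i theta_i eps_{t-i} with
Var(eps_t) = sigma^2, the variance is
  gamma(0) = sigma^2 * (1 + sum_i theta_i^2).
  sum_i theta_i^2 = (0.675)^2 = 0.455625.
  gamma(0) = 1 * (1 + 0.455625) = 1 * 1.455625 = 1.455625, which rounds to 1.4556.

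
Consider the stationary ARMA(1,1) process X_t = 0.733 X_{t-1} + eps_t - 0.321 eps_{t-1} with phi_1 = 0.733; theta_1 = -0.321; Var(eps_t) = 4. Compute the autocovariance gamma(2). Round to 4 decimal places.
\gamma(2) = 1.9964

Multiply the model equation by X_{t-k} and take expectations. With theta_0 = psi_0 = 1 and psi_j the MA(infinity) weights, this gives
  gamma(k) - sum_i phi_i gamma(k-i) = c_k,
  c_k = sigma^2 * sum_{j=k..q} theta_j psi_{j-k}   (c_k = 0 for k > q),
using gamma(-m) = gamma(m).
psi-weights needed (psi_j = theta_j + sum_i phi_i psi_{j-i}):
  psi_1 = theta_1 + phi_1 = -0.321 + (0.733) = 0.412
Right-hand sides:
  c_0 = sigma^2 (1 + theta_1 psi_1) = 4 * (1 + (-0.321)(0.412)) = 4 * 0.867748 = 3.470992
  c_1 = sigma^2 theta_1 = 4 * (-0.321) = -1.284
  c_2 = 0
Equations for k = 0 and k = 1 (AR order 1):
  gamma(0) = phi_1 gamma(1) + c_0
  gamma(1) = phi_1 gamma(0) + c_1
Substituting the second into the first: gamma(0) (1 - phi_1^2) = c_0 + phi_1 c_1, so
  gamma(0) = (c_0 + phi_1 c_1) / (1 - phi_1^2) = (3.470992 + (0.733)(-1.284)) / (1 - (0.733)^2) = 2.52982 / 0.462711 = 5.467387.
  gamma(1) = phi_1 gamma(0) + c_1 = (0.733)(5.467387) + (-1.284) = 2.723595.
For k = 2 (> q): gamma(2) = phi_1 gamma(1) = (0.733)(2.723595) = 1.996395.
Therefore gamma(2) = 1.9964 (to 4 decimal places).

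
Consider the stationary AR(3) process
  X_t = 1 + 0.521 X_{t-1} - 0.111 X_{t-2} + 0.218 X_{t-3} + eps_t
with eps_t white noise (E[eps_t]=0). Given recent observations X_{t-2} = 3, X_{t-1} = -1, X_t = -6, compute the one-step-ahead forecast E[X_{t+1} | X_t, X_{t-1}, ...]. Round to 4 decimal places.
E[X_{t+1} \mid \mathcal F_t] = -1.3610

For an AR(p) model X_t = c + sum_i phi_i X_{t-i} + eps_t, the
one-step-ahead conditional mean is
  E[X_{t+1} | X_t, ...] = c + sum_i phi_i X_{t+1-i}.
Substitute known values:
  E[X_{t+1} | ...] = 1 + (0.521) * (-6) + (-0.111) * (-1) + (0.218) * (3)
                   = -1.3610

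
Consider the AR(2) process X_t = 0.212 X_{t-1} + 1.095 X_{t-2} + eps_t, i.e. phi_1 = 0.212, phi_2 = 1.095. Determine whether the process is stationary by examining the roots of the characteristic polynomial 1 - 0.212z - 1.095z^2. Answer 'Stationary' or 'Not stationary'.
\text{Not stationary}

The AR(p) characteristic polynomial is P(z) = 1 - 0.212z - 1.095z^2.
Stationarity requires all roots to lie outside the unit circle, i.e. |z| > 1 for every root.
Set 1 + (-0.212) z + (-1.095) z^2 = 0, i.e. a z^2 + b z + c = 0 with a = -1.095, b = -0.212, c = 1.
Discriminant D = b^2 - 4ac = (-0.212)^2 - 4*(-1.095)*1 = 0.044944 - (-4.38) = 4.424944.
D >= 0, so the roots are real: z = (-b +/- sqrt(D)) / (2a) = (0.212 +/- 2.103555) / (-2.19).
  z_1 = (0.212 + 2.103555) / (-2.19) = -1.0573,   |z_1| = 1.0573.
  z_2 = (0.212 - 2.103555) / (-2.19) = 0.8637,   |z_2| = 0.8637.
Moduli of all roots: 1.0573, 0.8637.
All moduli strictly greater than 1? No.
Verdict: Not stationary.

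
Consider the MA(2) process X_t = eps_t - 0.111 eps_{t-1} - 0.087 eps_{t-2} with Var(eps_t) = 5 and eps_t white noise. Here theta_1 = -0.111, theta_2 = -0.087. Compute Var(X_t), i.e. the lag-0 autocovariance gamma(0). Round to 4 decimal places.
\gamma(0) = 5.0995

For an MA(q) process X_t = eps_t + sum_i theta_i eps_{t-i} with
Var(eps_t) = sigma^2, the variance is
  gamma(0) = sigma^2 * (1 + sum_i theta_i^2).
  sum_i theta_i^2 = (-0.111)^2 + (-0.087)^2 = 0.012321 + 0.007569 = 0.01989.
  gamma(0) = 5 * (1 + 0.01989) = 5 * 1.01989 = 5.09945, which rounds to 5.0995.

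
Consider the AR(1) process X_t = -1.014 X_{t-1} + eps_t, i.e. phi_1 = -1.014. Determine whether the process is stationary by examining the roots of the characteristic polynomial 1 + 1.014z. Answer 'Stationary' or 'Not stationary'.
\text{Not stationary}

The AR(p) characteristic polynomial is P(z) = 1 + 1.014z.
Stationarity requires all roots to lie outside the unit circle, i.e. |z| > 1 for every root.
This is linear in z: 1 + (1.014) z = 0  =>  z = -1/(1.014) = -0.986193,  |z| = 0.986193.
Moduli of all roots: 0.9862.
All moduli strictly greater than 1? No.
Verdict: Not stationary.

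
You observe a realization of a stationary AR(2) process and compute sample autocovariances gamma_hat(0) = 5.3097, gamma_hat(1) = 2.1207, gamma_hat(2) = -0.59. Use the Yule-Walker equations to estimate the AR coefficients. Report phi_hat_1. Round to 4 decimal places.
\hat\phi_{1} = 0.5280

The Yule-Walker equations for an AR(p) process read, in matrix form,
  Gamma_p phi = r_p,   with   (Gamma_p)_{ij} = gamma(|i - j|),
                       (r_p)_i = gamma(i),   i,j = 1..p.
Substitute the sample gammas (Toeplitz matrix and right-hand side of size 2):
  Gamma_p = [[5.3097, 2.1207], [2.1207, 5.3097]]
  r_p     = [2.1207, -0.59]
Written out:
  5.3097 phi_1 + 2.1207 phi_2 = 2.1207
  2.1207 phi_1 + 5.3097 phi_2 = -0.59
Solve by Cramer's rule:
  det = gamma(0)^2 - gamma(1)^2 = (5.3097)^2 - (2.1207)^2 = 28.19291409 - 4.49736849 = 23.6955456
  phi_hat_1 = [gamma(1) gamma(0) - gamma(1) gamma(2)] / det = [(2.1207)(5.3097) - (2.1207)(-0.59)] / 23.6955456 = 12.51149379 / 23.6955456 = 0.528
  phi_hat_2 = [gamma(0) gamma(2) - gamma(1)^2] / det = [(5.3097)(-0.59) - (2.1207)^2] / 23.6955456 = -7.63009149 / 23.6955456 = -0.322
So phi_hat = [0.5280, -0.3220].
Therefore phi_hat_1 = 0.5280.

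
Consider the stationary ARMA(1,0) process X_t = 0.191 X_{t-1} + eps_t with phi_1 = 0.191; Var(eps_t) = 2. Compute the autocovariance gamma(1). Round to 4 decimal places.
\gamma(1) = 0.3965

Multiply the model equation by X_{t-k} and take expectations. With theta_0 = psi_0 = 1 and psi_j the MA(infinity) weights, this gives
  gamma(k) - sum_i phi_i gamma(k-i) = c_k,
  c_k = sigma^2 * sum_{j=k..q} theta_j psi_{j-k}   (c_k = 0 for k > q),
using gamma(-m) = gamma(m).
Pure AR (q = 0): c_0 = sigma^2 = 2, c_k = 0 for k >= 1.
Equations for k = 0 and k = 1 (AR order 1):
  gamma(0) = phi_1 gamma(1) + c_0
  gamma(1) = phi_1 gamma(0) + c_1
Substituting the second into the first: gamma(0) (1 - phi_1^2) = c_0 + phi_1 c_1, so
  gamma(0) = c_0 / (1 - phi_1^2) = 2 / (1 - (0.191)^2) = 2 / 0.963519 = 2.075725.
  gamma(1) = phi_1 gamma(0) = (0.191)(2.075725) = 0.396463.
Therefore gamma(1) = 0.3965 (to 4 decimal places).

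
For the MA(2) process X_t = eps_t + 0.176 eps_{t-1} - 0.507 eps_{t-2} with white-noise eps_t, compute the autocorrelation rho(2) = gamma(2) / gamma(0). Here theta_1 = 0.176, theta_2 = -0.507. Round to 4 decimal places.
\rho(2) = -0.3936

For an MA(q) process with theta_0 = 1, the autocovariance is
  gamma(k) = sigma^2 * sum_{i=0..q-k} theta_i * theta_{i+k},
and rho(k) = gamma(k) / gamma(0). Sigma^2 cancels.
  numerator   = (1)*(-0.507) = -0.507.
  denominator = (1)^2 + (0.176)^2 + (-0.507)^2 = 1.288025.
  rho(2) = -0.507 / 1.288025 = -0.3936.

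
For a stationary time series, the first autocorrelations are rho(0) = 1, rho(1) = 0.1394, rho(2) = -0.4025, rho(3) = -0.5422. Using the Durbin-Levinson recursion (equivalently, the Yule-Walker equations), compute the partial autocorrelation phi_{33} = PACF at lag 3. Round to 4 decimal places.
\phi_{33} = -0.5031

The PACF at lag k is phi_{kk}, the last component of the solution
to the Yule-Walker system G_k phi = r_k where
  (G_k)_{ij} = rho(|i - j|), (r_k)_i = rho(i), i,j = 1..k.
Equivalently, Durbin-Levinson gives phi_{kk} iteratively:
  phi_{11} = rho(1)
  phi_{kk} = [rho(k) - sum_{j=1..k-1} phi_{k-1,j} rho(k-j)]
            / [1 - sum_{j=1..k-1} phi_{k-1,j} rho(j)],
  phi_{k,j} = phi_{k-1,j} - phi_{kk} phi_{k-1,k-j},  j = 1..k-1.
Step k = 1:
  phi_11 = rho(1) = 0.1394.
Step k = 2:
  phi_22 = [rho(2) - phi_11 rho(1)] / [1 - phi_11 rho(1)] = [-0.4025 - (0.1394)(0.1394)] / [1 - (0.1394)(0.1394)]
         = -0.42193236 / 0.98056764 = -0.430294.
  Update: phi_21 = phi_11 - phi_22 phi_11 = 0.1394 - (-0.430294)(0.1394) = 0.199383.
Step k = 3:
  phi_33 = [rho(3) - phi_21 rho(2) - phi_22 rho(1)] / [1 - phi_21 rho(1) - phi_22 rho(2)]
    numerator   = -0.5422 - (0.199383)(-0.4025) - (-0.430294)(0.1394) = -0.40196537
    denominator = 1 - (0.199383)(0.1394) - (-0.430294)(-0.4025) = 0.79901268
  phi_33 = -0.40196537 / 0.79901268 = -0.5031.
Therefore phi_{33} = -0.5031.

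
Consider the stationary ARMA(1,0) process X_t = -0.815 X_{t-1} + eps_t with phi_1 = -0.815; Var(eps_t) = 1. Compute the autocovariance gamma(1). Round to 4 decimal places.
\gamma(1) = -2.4272

Multiply the model equation by X_{t-k} and take expectations. With theta_0 = psi_0 = 1 and psi_j the MA(infinity) weights, this gives
  gamma(k) - sum_i phi_i gamma(k-i) = c_k,
  c_k = sigma^2 * sum_{j=k..q} theta_j psi_{j-k}   (c_k = 0 for k > q),
using gamma(-m) = gamma(m).
Pure AR (q = 0): c_0 = sigma^2 = 1, c_k = 0 for k >= 1.
Equations for k = 0 and k = 1 (AR order 1):
  gamma(0) = phi_1 gamma(1) + c_0
  gamma(1) = phi_1 gamma(0) + c_1
Substituting the second into the first: gamma(0) (1 - phi_1^2) = c_0 + phi_1 c_1, so
  gamma(0) = c_0 / (1 - phi_1^2) = 1 / (1 - (-0.815)^2) = 1 / 0.335775 = 2.978185.
  gamma(1) = phi_1 gamma(0) = (-0.815)(2.978185) = -2.427221.
Therefore gamma(1) = -2.4272 (to 4 decimal places).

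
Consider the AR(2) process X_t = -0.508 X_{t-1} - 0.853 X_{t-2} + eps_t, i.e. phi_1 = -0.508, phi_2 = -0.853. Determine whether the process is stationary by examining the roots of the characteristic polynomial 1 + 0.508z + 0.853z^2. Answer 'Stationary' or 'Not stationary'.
\text{Stationary}

The AR(p) characteristic polynomial is P(z) = 1 + 0.508z + 0.853z^2.
Stationarity requires all roots to lie outside the unit circle, i.e. |z| > 1 for every root.
Set 1 + (0.508) z + (0.853) z^2 = 0, i.e. a z^2 + b z + c = 0 with a = 0.853, b = 0.508, c = 1.
Discriminant D = b^2 - 4ac = (0.508)^2 - 4*(0.853)*1 = 0.258064 - (3.412) = -3.153936.
D < 0, so the roots are the complex-conjugate pair z = (-b +/- i sqrt(-D)) / (2a) = -0.2978 +/- 1.041i.
For a conjugate pair |z|^2 = z * conj(z) = (product of roots) = c/a = 1/(0.853) = 1.172333, so |z| = sqrt(1.172333) = 1.0827 for both roots.
Moduli of all roots: 1.0827, 1.0827.
All moduli strictly greater than 1? Yes.
Verdict: Stationary.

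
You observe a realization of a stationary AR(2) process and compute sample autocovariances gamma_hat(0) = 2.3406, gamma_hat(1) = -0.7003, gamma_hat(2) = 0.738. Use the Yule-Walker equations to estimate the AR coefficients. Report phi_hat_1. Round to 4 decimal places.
\hat\phi_{1} = -0.2250

The Yule-Walker equations for an AR(p) process read, in matrix form,
  Gamma_p phi = r_p,   with   (Gamma_p)_{ij} = gamma(|i - j|),
                       (r_p)_i = gamma(i),   i,j = 1..p.
Substitute the sample gammas (Toeplitz matrix and right-hand side of size 2):
  Gamma_p = [[2.3406, -0.7003], [-0.7003, 2.3406]]
  r_p     = [-0.7003, 0.738]
Written out:
  2.3406 phi_1 - 0.7003 phi_2 = -0.7003
  -0.7003 phi_1 + 2.3406 phi_2 = 0.738
Solve by Cramer's rule:
  det = gamma(0)^2 - gamma(1)^2 = (2.3406)^2 - (-0.7003)^2 = 5.47840836 - 0.49042009 = 4.98798827
  phi_hat_1 = [gamma(1) gamma(0) - gamma(1) gamma(2)] / det = [(-0.7003)(2.3406) - (-0.7003)(0.738)] / 4.98798827 = -1.12230078 / 4.98798827 = -0.225
  phi_hat_2 = [gamma(0) gamma(2) - gamma(1)^2] / det = [(2.3406)(0.738) - (-0.7003)^2] / 4.98798827 = 1.23694271 / 4.98798827 = 0.248
So phi_hat = [-0.2250, 0.2480].
Therefore phi_hat_1 = -0.2250.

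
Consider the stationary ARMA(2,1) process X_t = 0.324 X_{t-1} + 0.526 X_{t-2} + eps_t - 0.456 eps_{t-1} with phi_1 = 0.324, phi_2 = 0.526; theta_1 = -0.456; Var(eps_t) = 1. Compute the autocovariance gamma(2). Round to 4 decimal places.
\gamma(2) = 0.8221

Multiply the model equation by X_{t-k} and take expectations. With theta_0 = psi_0 = 1 and psi_j the MA(infinity) weights, this gives
  gamma(k) - sum_i phi_i gamma(k-i) = c_k,
  c_k = sigma^2 * sum_{j=k..q} theta_j psi_{j-k}   (c_k = 0 for k > q),
using gamma(-m) = gamma(m).
psi-weights needed (psi_j = theta_j + sum_i phi_i psi_{j-i}):
  psi_1 = theta_1 + phi_1 = -0.456 + (0.324) = -0.132
Right-hand sides:
  c_0 = sigma^2 (1 + theta_1 psi_1) = 1 * (1 + (-0.456)(-0.132)) = 1 * 1.060192 = 1.060192
  c_1 = sigma^2 theta_1 = 1 * (-0.456) = -0.456
  c_2 = 0
Equations for k = 0, 1, 2 (AR order 2, c_2 = 0):
  (E0) gamma(0) = phi_1 gamma(1) + phi_2 gamma(2) + c_0
  (E1) gamma(1) = phi_1 gamma(0) + phi_2 gamma(1) + c_1
  (E2) gamma(2) = phi_1 gamma(1) + phi_2 gamma(0)
From (E1): gamma(1) = A gamma(0) + B with
  A = phi_1 / (1 - phi_2) = 0.324 / 0.474 = 0.683544,   B = c_1 / (1 - phi_2) = -0.456 / 0.474 = -0.962025.
Insert (E2) into (E0): gamma(0) (1 - phi_2^2) = phi_1 (1 + phi_2) gamma(1) + c_0.
  phi_1 (1 + phi_2) = (0.324)(1.526) = 0.494424,   1 - phi_2^2 = 0.723324.
Replace gamma(1) by A gamma(0) + B and collect gamma(0):
  gamma(0) [0.723324 - (0.494424)(0.683544)] = (0.494424)(-0.962025) + 1.060192
  gamma(0) * 0.385363 = 0.584544
  gamma(0) = 0.584544 / 0.385363 = 1.516864.
  gamma(1) = A gamma(0) + B = (0.683544)(1.516864) + (-0.962025) = 0.074818.
  gamma(2) = phi_1 gamma(1) + phi_2 gamma(0) = (0.324)(0.074818) + (0.526)(1.516864) = 0.822111.
Therefore gamma(2) = 0.8221 (to 4 decimal places).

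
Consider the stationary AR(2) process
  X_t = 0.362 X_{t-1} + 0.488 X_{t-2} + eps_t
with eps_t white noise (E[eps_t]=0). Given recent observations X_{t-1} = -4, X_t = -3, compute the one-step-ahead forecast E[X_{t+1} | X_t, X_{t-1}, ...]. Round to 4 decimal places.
E[X_{t+1} \mid \mathcal F_t] = -3.0380

For an AR(p) model X_t = c + sum_i phi_i X_{t-i} + eps_t, the
one-step-ahead conditional mean is
  E[X_{t+1} | X_t, ...] = c + sum_i phi_i X_{t+1-i}.
Substitute known values:
  E[X_{t+1} | ...] = (0.362) * (-3) + (0.488) * (-4)
                   = -3.0380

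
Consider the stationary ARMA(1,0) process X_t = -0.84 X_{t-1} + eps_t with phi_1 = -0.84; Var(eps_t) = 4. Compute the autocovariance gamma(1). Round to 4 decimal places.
\gamma(1) = -11.4130

Multiply the model equation by X_{t-k} and take expectations. With theta_0 = psi_0 = 1 and psi_j the MA(infinity) weights, this gives
  gamma(k) - sum_i phi_i gamma(k-i) = c_k,
  c_k = sigma^2 * sum_{j=k..q} theta_j psi_{j-k}   (c_k = 0 for k > q),
using gamma(-m) = gamma(m).
Pure AR (q = 0): c_0 = sigma^2 = 4, c_k = 0 for k >= 1.
Equations for k = 0 and k = 1 (AR order 1):
  gamma(0) = phi_1 gamma(1) + c_0
  gamma(1) = phi_1 gamma(0) + c_1
Substituting the second into the first: gamma(0) (1 - phi_1^2) = c_0 + phi_1 c_1, so
  gamma(0) = c_0 / (1 - phi_1^2) = 4 / (1 - (-0.84)^2) = 4 / 0.2944 = 13.586957.
  gamma(1) = phi_1 gamma(0) = (-0.84)(13.586957) = -11.413043.
Therefore gamma(1) = -11.4130 (to 4 decimal places).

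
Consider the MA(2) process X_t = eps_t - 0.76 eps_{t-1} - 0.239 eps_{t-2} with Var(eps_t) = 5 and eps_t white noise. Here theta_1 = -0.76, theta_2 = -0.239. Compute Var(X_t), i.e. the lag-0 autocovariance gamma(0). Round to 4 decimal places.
\gamma(0) = 8.1736

For an MA(q) process X_t = eps_t + sum_i theta_i eps_{t-i} with
Var(eps_t) = sigma^2, the variance is
  gamma(0) = sigma^2 * (1 + sum_i theta_i^2).
  sum_i theta_i^2 = (-0.76)^2 + (-0.239)^2 = 0.5776 + 0.057121 = 0.634721.
  gamma(0) = 5 * (1 + 0.634721) = 5 * 1.634721 = 8.173605, which rounds to 8.1736.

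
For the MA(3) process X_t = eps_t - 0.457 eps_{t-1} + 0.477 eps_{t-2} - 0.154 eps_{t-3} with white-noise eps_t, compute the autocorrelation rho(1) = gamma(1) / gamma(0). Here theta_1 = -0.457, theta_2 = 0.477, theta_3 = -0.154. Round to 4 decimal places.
\rho(1) = -0.5126

For an MA(q) process with theta_0 = 1, the autocovariance is
  gamma(k) = sigma^2 * sum_{i=0..q-k} theta_i * theta_{i+k},
and rho(k) = gamma(k) / gamma(0). Sigma^2 cancels.
  numerator   = (1)*(-0.457) + (-0.457)*(0.477) + (0.477)*(-0.154) = -0.748447.
  denominator = (1)^2 + (-0.457)^2 + (0.477)^2 + (-0.154)^2 = 1.460094.
  rho(1) = -0.748447 / 1.460094 = -0.5126.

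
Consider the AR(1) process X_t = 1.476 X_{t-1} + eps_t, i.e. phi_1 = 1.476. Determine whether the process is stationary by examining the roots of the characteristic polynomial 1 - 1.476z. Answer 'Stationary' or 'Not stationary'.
\text{Not stationary}

The AR(p) characteristic polynomial is P(z) = 1 - 1.476z.
Stationarity requires all roots to lie outside the unit circle, i.e. |z| > 1 for every root.
This is linear in z: 1 + (-1.476) z = 0  =>  z = -1/(-1.476) = 0.677507,  |z| = 0.677507.
Moduli of all roots: 0.6775.
All moduli strictly greater than 1? No.
Verdict: Not stationary.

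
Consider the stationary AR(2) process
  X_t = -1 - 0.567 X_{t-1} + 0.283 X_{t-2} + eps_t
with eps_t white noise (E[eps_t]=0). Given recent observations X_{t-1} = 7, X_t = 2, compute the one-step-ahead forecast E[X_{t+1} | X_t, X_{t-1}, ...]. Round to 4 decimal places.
E[X_{t+1} \mid \mathcal F_t] = -0.1530

For an AR(p) model X_t = c + sum_i phi_i X_{t-i} + eps_t, the
one-step-ahead conditional mean is
  E[X_{t+1} | X_t, ...] = c + sum_i phi_i X_{t+1-i}.
Substitute known values:
  E[X_{t+1} | ...] = -1 + (-0.567) * (2) + (0.283) * (7)
                   = -0.1530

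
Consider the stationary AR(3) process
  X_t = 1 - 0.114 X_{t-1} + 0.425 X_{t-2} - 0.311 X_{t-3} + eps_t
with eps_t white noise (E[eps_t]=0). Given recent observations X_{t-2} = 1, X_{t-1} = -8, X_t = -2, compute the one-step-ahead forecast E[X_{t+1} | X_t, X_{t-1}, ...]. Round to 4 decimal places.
E[X_{t+1} \mid \mathcal F_t] = -2.4830

For an AR(p) model X_t = c + sum_i phi_i X_{t-i} + eps_t, the
one-step-ahead conditional mean is
  E[X_{t+1} | X_t, ...] = c + sum_i phi_i X_{t+1-i}.
Substitute known values:
  E[X_{t+1} | ...] = 1 + (-0.114) * (-2) + (0.425) * (-8) + (-0.311) * (1)
                   = -2.4830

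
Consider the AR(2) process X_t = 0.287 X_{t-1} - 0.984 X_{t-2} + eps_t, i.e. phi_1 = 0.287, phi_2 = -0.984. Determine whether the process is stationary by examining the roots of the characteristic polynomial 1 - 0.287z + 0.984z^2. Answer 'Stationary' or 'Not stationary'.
\text{Stationary}

The AR(p) characteristic polynomial is P(z) = 1 - 0.287z + 0.984z^2.
Stationarity requires all roots to lie outside the unit circle, i.e. |z| > 1 for every root.
Set 1 + (-0.287) z + (0.984) z^2 = 0, i.e. a z^2 + b z + c = 0 with a = 0.984, b = -0.287, c = 1.
Discriminant D = b^2 - 4ac = (-0.287)^2 - 4*(0.984)*1 = 0.082369 - (3.936) = -3.853631.
D < 0, so the roots are the complex-conjugate pair z = (-b +/- i sqrt(-D)) / (2a) = 0.1458 +/- 0.9975i.
For a conjugate pair |z|^2 = z * conj(z) = (product of roots) = c/a = 1/(0.984) = 1.01626, so |z| = sqrt(1.01626) = 1.0081 for both roots.
Moduli of all roots: 1.0081, 1.0081.
All moduli strictly greater than 1? Yes.
Verdict: Stationary.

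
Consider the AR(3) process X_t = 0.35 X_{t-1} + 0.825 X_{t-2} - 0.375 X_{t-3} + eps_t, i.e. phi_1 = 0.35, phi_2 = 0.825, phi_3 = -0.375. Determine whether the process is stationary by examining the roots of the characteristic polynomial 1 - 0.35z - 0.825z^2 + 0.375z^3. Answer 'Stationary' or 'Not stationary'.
\text{Stationary}

The AR(p) characteristic polynomial is P(z) = 1 - 0.35z - 0.825z^2 + 0.375z^3.
Stationarity requires all roots to lie outside the unit circle, i.e. |z| > 1 for every root.
Degree 3: look for a simple real root z0 first, then factor out (1 - z/z0) and solve the remaining quadratic.
Testing z0 = 2: P(2) = 1 + (-0.35)(2) + (-0.825)(2)^2 + (0.375)(2)^3
  = 1 + (-0.7) + (-3.3) + (3) = 0.  So z_0 = 2 is a root, |z_0| = 2.
Divide out the factor (1 - 0.5 z) = (1 - z/z0) (since 1/z0 = 0.5):
  P(z) = (1 - 0.5 z)(1 + (0.15) z + (-0.75) z^2)
  [check: z-coef 0.15 - (0.5) = -0.35; z^2-coef -0.75 - (0.5)(0.15) = -0.825; z^3-coef -(0.5)(-0.75) = 0.375.]
Remaining roots from the quadratic factor 1 + (0.15) z + (-0.75) z^2:
  Set 1 + (0.15) z + (-0.75) z^2 = 0, i.e. a z^2 + b z + c = 0 with a = -0.75, b = 0.15, c = 1.
  Discriminant D = b^2 - 4ac = (0.15)^2 - 4*(-0.75)*1 = 0.0225 - (-3) = 3.0225.
  D >= 0, so the roots are real: z = (-b +/- sqrt(D)) / (2a) = (-0.15 +/- 1.738534) / (-1.5).
    z_1 = (-0.15 + 1.738534) / (-1.5) = -1.059,   |z_1| = 1.059.
    z_2 = (-0.15 - 1.738534) / (-1.5) = 1.259,   |z_2| = 1.259.
Moduli of all roots: 2.0000, 1.0590, 1.2590.
All moduli strictly greater than 1? Yes.
Verdict: Stationary.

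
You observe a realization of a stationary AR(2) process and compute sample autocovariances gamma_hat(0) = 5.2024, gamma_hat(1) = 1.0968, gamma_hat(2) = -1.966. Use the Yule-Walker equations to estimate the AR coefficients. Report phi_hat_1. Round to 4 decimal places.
\hat\phi_{1} = 0.3040

The Yule-Walker equations for an AR(p) process read, in matrix form,
  Gamma_p phi = r_p,   with   (Gamma_p)_{ij} = gamma(|i - j|),
                       (r_p)_i = gamma(i),   i,j = 1..p.
Substitute the sample gammas (Toeplitz matrix and right-hand side of size 2):
  Gamma_p = [[5.2024, 1.0968], [1.0968, 5.2024]]
  r_p     = [1.0968, -1.966]
Written out:
  5.2024 phi_1 + 1.0968 phi_2 = 1.0968
  1.0968 phi_1 + 5.2024 phi_2 = -1.966
Solve by Cramer's rule:
  det = gamma(0)^2 - gamma(1)^2 = (5.2024)^2 - (1.0968)^2 = 27.06496576 - 1.20297024 = 25.86199552
  phi_hat_1 = [gamma(1) gamma(0) - gamma(1) gamma(2)] / det = [(1.0968)(5.2024) - (1.0968)(-1.966)] / 25.86199552 = 7.86230112 / 25.86199552 = 0.304
  phi_hat_2 = [gamma(0) gamma(2) - gamma(1)^2] / det = [(5.2024)(-1.966) - (1.0968)^2] / 25.86199552 = -11.43088864 / 25.86199552 = -0.442
So phi_hat = [0.3040, -0.4420].
Therefore phi_hat_1 = 0.3040.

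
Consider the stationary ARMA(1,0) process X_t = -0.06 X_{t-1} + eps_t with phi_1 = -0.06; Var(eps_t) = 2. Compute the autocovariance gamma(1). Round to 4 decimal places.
\gamma(1) = -0.1204

Multiply the model equation by X_{t-k} and take expectations. With theta_0 = psi_0 = 1 and psi_j the MA(infinity) weights, this gives
  gamma(k) - sum_i phi_i gamma(k-i) = c_k,
  c_k = sigma^2 * sum_{j=k..q} theta_j psi_{j-k}   (c_k = 0 for k > q),
using gamma(-m) = gamma(m).
Pure AR (q = 0): c_0 = sigma^2 = 2, c_k = 0 for k >= 1.
Equations for k = 0 and k = 1 (AR order 1):
  gamma(0) = phi_1 gamma(1) + c_0
  gamma(1) = phi_1 gamma(0) + c_1
Substituting the second into the first: gamma(0) (1 - phi_1^2) = c_0 + phi_1 c_1, so
  gamma(0) = c_0 / (1 - phi_1^2) = 2 / (1 - (-0.06)^2) = 2 / 0.9964 = 2.007226.
  gamma(1) = phi_1 gamma(0) = (-0.06)(2.007226) = -0.120434.
Therefore gamma(1) = -0.1204 (to 4 decimal places).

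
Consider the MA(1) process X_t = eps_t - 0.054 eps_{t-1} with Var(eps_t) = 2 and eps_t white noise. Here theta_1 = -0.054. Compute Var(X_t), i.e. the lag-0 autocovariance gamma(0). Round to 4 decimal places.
\gamma(0) = 2.0058

For an MA(q) process X_t = eps_t + sum_i theta_i eps_{t-i} with
Var(eps_t) = sigma^2, the variance is
  gamma(0) = sigma^2 * (1 + sum_i theta_i^2).
  sum_i theta_i^2 = (-0.054)^2 = 0.002916.
  gamma(0) = 2 * (1 + 0.002916) = 2 * 1.002916 = 2.005832, which rounds to 2.0058.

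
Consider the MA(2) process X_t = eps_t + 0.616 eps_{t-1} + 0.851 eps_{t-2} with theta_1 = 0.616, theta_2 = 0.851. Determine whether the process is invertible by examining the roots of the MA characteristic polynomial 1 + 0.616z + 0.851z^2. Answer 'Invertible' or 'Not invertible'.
\text{Invertible}

The MA(q) characteristic polynomial is P(z) = 1 + 0.616z + 0.851z^2.
Invertibility requires all roots to lie outside the unit circle, i.e. |z| > 1 for every root.
Set 1 + (0.616) z + (0.851) z^2 = 0, i.e. a z^2 + b z + c = 0 with a = 0.851, b = 0.616, c = 1.
Discriminant D = b^2 - 4ac = (0.616)^2 - 4*(0.851)*1 = 0.379456 - (3.404) = -3.024544.
D < 0, so the roots are the complex-conjugate pair z = (-b +/- i sqrt(-D)) / (2a) = -0.3619 +/- 1.0218i.
For a conjugate pair |z|^2 = z * conj(z) = (product of roots) = c/a = 1/(0.851) = 1.175088, so |z| = sqrt(1.175088) = 1.084 for both roots.
Moduli of all roots: 1.0840, 1.0840.
All moduli strictly greater than 1? Yes.
Verdict: Invertible.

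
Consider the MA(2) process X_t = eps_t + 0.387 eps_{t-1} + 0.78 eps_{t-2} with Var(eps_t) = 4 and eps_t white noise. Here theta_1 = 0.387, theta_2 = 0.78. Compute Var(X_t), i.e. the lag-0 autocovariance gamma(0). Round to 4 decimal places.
\gamma(0) = 7.0327

For an MA(q) process X_t = eps_t + sum_i theta_i eps_{t-i} with
Var(eps_t) = sigma^2, the variance is
  gamma(0) = sigma^2 * (1 + sum_i theta_i^2).
  sum_i theta_i^2 = (0.387)^2 + (0.78)^2 = 0.149769 + 0.6084 = 0.758169.
  gamma(0) = 4 * (1 + 0.758169) = 4 * 1.758169 = 7.032676, which rounds to 7.0327.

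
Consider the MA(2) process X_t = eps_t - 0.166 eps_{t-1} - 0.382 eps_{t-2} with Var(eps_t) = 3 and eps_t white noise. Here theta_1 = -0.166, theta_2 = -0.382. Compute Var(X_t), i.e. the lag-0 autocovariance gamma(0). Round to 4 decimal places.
\gamma(0) = 3.5204

For an MA(q) process X_t = eps_t + sum_i theta_i eps_{t-i} with
Var(eps_t) = sigma^2, the variance is
  gamma(0) = sigma^2 * (1 + sum_i theta_i^2).
  sum_i theta_i^2 = (-0.166)^2 + (-0.382)^2 = 0.027556 + 0.145924 = 0.17348.
  gamma(0) = 3 * (1 + 0.17348) = 3 * 1.17348 = 3.52044, which rounds to 3.5204.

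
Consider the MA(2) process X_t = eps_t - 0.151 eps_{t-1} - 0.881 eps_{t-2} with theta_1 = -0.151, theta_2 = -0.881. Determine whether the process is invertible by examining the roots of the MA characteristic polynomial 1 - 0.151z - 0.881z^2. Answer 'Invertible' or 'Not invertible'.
\text{Not invertible}

The MA(q) characteristic polynomial is P(z) = 1 - 0.151z - 0.881z^2.
Invertibility requires all roots to lie outside the unit circle, i.e. |z| > 1 for every root.
Set 1 + (-0.151) z + (-0.881) z^2 = 0, i.e. a z^2 + b z + c = 0 with a = -0.881, b = -0.151, c = 1.
Discriminant D = b^2 - 4ac = (-0.151)^2 - 4*(-0.881)*1 = 0.022801 - (-3.524) = 3.546801.
D >= 0, so the roots are real: z = (-b +/- sqrt(D)) / (2a) = (0.151 +/- 1.883295) / (-1.762).
  z_1 = (0.151 + 1.883295) / (-1.762) = -1.1545,   |z_1| = 1.1545.
  z_2 = (0.151 - 1.883295) / (-1.762) = 0.9831,   |z_2| = 0.9831.
Moduli of all roots: 1.1545, 0.9831.
All moduli strictly greater than 1? No.
Verdict: Not invertible.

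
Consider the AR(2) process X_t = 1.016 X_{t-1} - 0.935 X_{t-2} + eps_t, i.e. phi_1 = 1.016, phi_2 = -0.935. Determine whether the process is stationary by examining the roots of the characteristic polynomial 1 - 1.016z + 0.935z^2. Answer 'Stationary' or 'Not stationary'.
\text{Stationary}

The AR(p) characteristic polynomial is P(z) = 1 - 1.016z + 0.935z^2.
Stationarity requires all roots to lie outside the unit circle, i.e. |z| > 1 for every root.
Set 1 + (-1.016) z + (0.935) z^2 = 0, i.e. a z^2 + b z + c = 0 with a = 0.935, b = -1.016, c = 1.
Discriminant D = b^2 - 4ac = (-1.016)^2 - 4*(0.935)*1 = 1.032256 - (3.74) = -2.707744.
D < 0, so the roots are the complex-conjugate pair z = (-b +/- i sqrt(-D)) / (2a) = 0.5433 +/- 0.88i.
For a conjugate pair |z|^2 = z * conj(z) = (product of roots) = c/a = 1/(0.935) = 1.069519, so |z| = sqrt(1.069519) = 1.0342 for both roots.
Moduli of all roots: 1.0342, 1.0342.
All moduli strictly greater than 1? Yes.
Verdict: Stationary.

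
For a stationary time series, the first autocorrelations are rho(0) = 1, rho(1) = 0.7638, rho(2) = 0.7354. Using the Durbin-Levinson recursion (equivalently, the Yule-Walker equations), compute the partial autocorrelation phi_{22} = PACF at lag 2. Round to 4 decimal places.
\phi_{22} = 0.3649

The PACF at lag k is phi_{kk}, the last component of the solution
to the Yule-Walker system G_k phi = r_k where
  (G_k)_{ij} = rho(|i - j|), (r_k)_i = rho(i), i,j = 1..k.
Equivalently, Durbin-Levinson gives phi_{kk} iteratively:
  phi_{11} = rho(1)
  phi_{kk} = [rho(k) - sum_{j=1..k-1} phi_{k-1,j} rho(k-j)]
            / [1 - sum_{j=1..k-1} phi_{k-1,j} rho(j)],
  phi_{k,j} = phi_{k-1,j} - phi_{kk} phi_{k-1,k-j},  j = 1..k-1.
Step k = 1:
  phi_11 = rho(1) = 0.7638.
Step k = 2:
  phi_22 = [rho(2) - phi_11 rho(1)] / [1 - phi_11 rho(1)] = [0.7354 - (0.7638)(0.7638)] / [1 - (0.7638)(0.7638)]
         = 0.15200956 / 0.41660956 = 0.3649.
Therefore phi_{22} = 0.3649.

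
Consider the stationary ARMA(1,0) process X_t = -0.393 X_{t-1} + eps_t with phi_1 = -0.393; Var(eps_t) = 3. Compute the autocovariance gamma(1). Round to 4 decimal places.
\gamma(1) = -1.3944

Multiply the model equation by X_{t-k} and take expectations. With theta_0 = psi_0 = 1 and psi_j the MA(infinity) weights, this gives
  gamma(k) - sum_i phi_i gamma(k-i) = c_k,
  c_k = sigma^2 * sum_{j=k..q} theta_j psi_{j-k}   (c_k = 0 for k > q),
using gamma(-m) = gamma(m).
Pure AR (q = 0): c_0 = sigma^2 = 3, c_k = 0 for k >= 1.
Equations for k = 0 and k = 1 (AR order 1):
  gamma(0) = phi_1 gamma(1) + c_0
  gamma(1) = phi_1 gamma(0) + c_1
Substituting the second into the first: gamma(0) (1 - phi_1^2) = c_0 + phi_1 c_1, so
  gamma(0) = c_0 / (1 - phi_1^2) = 3 / (1 - (-0.393)^2) = 3 / 0.845551 = 3.547982.
  gamma(1) = phi_1 gamma(0) = (-0.393)(3.547982) = -1.394357.
Therefore gamma(1) = -1.3944 (to 4 decimal places).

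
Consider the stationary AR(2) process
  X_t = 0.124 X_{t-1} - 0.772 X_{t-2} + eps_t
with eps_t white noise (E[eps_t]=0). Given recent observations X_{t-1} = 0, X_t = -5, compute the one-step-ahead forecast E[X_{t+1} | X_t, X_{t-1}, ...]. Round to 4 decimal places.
E[X_{t+1} \mid \mathcal F_t] = -0.6200

For an AR(p) model X_t = c + sum_i phi_i X_{t-i} + eps_t, the
one-step-ahead conditional mean is
  E[X_{t+1} | X_t, ...] = c + sum_i phi_i X_{t+1-i}.
Substitute known values:
  E[X_{t+1} | ...] = (0.124) * (-5) + (-0.772) * (0)
                   = -0.6200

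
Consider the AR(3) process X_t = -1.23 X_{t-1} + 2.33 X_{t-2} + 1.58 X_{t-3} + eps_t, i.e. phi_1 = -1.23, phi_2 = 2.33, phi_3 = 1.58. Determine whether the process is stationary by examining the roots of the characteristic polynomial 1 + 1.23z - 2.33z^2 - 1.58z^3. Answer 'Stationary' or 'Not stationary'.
\text{Not stationary}

The AR(p) characteristic polynomial is P(z) = 1 + 1.23z - 2.33z^2 - 1.58z^3.
Stationarity requires all roots to lie outside the unit circle, i.e. |z| > 1 for every root.
Degree 3: look for a simple real root z0 first, then factor out (1 - z/z0) and solve the remaining quadratic.
Testing z0 = -0.5: P(-0.5) = 1 + (1.23)(-0.5) + (-2.33)(-0.5)^2 + (-1.58)(-0.5)^3
  = 1 + (-0.615) + (-0.5825) + (0.1975) = 0.  So z_0 = -0.5 is a root, |z_0| = 0.5.
Divide out the factor (1 + 2 z) = (1 - z/z0) (since 1/z0 = -2):
  P(z) = (1 + 2 z)(1 + (-0.77) z + (-0.79) z^2)
  [check: z-coef -0.77 - (-2) = 1.23; z^2-coef -0.79 - (-2)(-0.77) = -2.33; z^3-coef -(-2)(-0.79) = -1.58.]
Remaining roots from the quadratic factor 1 + (-0.77) z + (-0.79) z^2:
  Set 1 + (-0.77) z + (-0.79) z^2 = 0, i.e. a z^2 + b z + c = 0 with a = -0.79, b = -0.77, c = 1.
  Discriminant D = b^2 - 4ac = (-0.77)^2 - 4*(-0.79)*1 = 0.5929 - (-3.16) = 3.7529.
  D >= 0, so the roots are real: z = (-b +/- sqrt(D)) / (2a) = (0.77 +/- 1.93724) / (-1.58).
    z_1 = (0.77 + 1.93724) / (-1.58) = -1.7134,   |z_1| = 1.7134.
    z_2 = (0.77 - 1.93724) / (-1.58) = 0.7388,   |z_2| = 0.7388.
Moduli of all roots: 0.5000, 1.7134, 0.7388.
All moduli strictly greater than 1? No.
Verdict: Not stationary.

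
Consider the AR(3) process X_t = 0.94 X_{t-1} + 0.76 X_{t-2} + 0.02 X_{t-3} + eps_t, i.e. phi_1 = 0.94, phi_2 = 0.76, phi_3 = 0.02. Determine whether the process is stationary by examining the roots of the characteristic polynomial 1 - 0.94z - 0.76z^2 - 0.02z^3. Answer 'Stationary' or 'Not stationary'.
\text{Not stationary}

The AR(p) characteristic polynomial is P(z) = 1 - 0.94z - 0.76z^2 - 0.02z^3.
Stationarity requires all roots to lie outside the unit circle, i.e. |z| > 1 for every root.
Degree 3: look for a simple real root z0 first, then factor out (1 - z/z0) and solve the remaining quadratic.
Testing z0 = -2: P(-2) = 1 + (-0.94)(-2) + (-0.76)(-2)^2 + (-0.02)(-2)^3
  = 1 + (1.88) + (-3.04) + (0.16) = 0.  So z_0 = -2 is a root, |z_0| = 2.
Divide out the factor (1 + 0.5 z) = (1 - z/z0) (since 1/z0 = -0.5):
  P(z) = (1 + 0.5 z)(1 + (-1.44) z + (-0.04) z^2)
  [check: z-coef -1.44 - (-0.5) = -0.94; z^2-coef -0.04 - (-0.5)(-1.44) = -0.76; z^3-coef -(-0.5)(-0.04) = -0.02.]
Remaining roots from the quadratic factor 1 + (-1.44) z + (-0.04) z^2:
  Set 1 + (-1.44) z + (-0.04) z^2 = 0, i.e. a z^2 + b z + c = 0 with a = -0.04, b = -1.44, c = 1.
  Discriminant D = b^2 - 4ac = (-1.44)^2 - 4*(-0.04)*1 = 2.0736 - (-0.16) = 2.2336.
  D >= 0, so the roots are real: z = (-b +/- sqrt(D)) / (2a) = (1.44 +/- 1.494523) / (-0.08).
    z_1 = (1.44 + 1.494523) / (-0.08) = -36.6815,   |z_1| = 36.6815.
    z_2 = (1.44 - 1.494523) / (-0.08) = 0.6815,   |z_2| = 0.6815.
Moduli of all roots: 2.0000, 36.6815, 0.6815.
All moduli strictly greater than 1? No.
Verdict: Not stationary.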